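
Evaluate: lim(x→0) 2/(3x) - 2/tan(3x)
This is an ∞-∞ indeterminate form.

Combine fractions or rationalize to convert ∞-∞ to 0/0 form:
  lim(x→0) 2/(3x) - 2/tan(3x) = 0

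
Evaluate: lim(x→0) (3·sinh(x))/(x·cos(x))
This is a 0/0 indeterminate form.

Apply L'Hôpital's rule: differentiate numerator and denominator separately.
  f(x) = 3·sinh(x)   ⇒   f'(x) = 3·cosh(x)
  g(x) = x·cos(x)   ⇒   g'(x) = -x·sin(x) + cos(x)
  lim(x→0) f'(x)/g'(x) = lim(x→0) (3·cosh(x))/(-x·sin(x) + cos(x))
  = 3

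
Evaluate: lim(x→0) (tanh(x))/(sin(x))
This is a 0/0 indeterminate form.

Apply L'Hôpital's rule: differentiate numerator and denominator separately.
  f(x) = tanh(x)   ⇒   f'(x) = 1 - tanh(x)^2
  g(x) = sin(x)   ⇒   g'(x) = cos(x)
  lim(x→0) f'(x)/g'(x) = lim(x→0) (1 - tanh(x)^2)/(cos(x))
  = 1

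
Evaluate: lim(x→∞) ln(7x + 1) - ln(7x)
This is an ∞-∞ indeterminate form.

Combine fractions or rationalize to convert ∞-∞ to 0/0 form:
  lim(x→∞) ln(7x + 1) - ln(7x) = 0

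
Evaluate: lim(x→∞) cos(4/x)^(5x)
This is an exponential indeterminate form.

For exponential indeterminate forms, take the natural log:
  Let L = lim(x→∞) cos(4/x)^(5x)
  Then ln(L) = lim(x→∞) [exponent × ln(base)]
  Evaluate using L'Hôpital or standard limits, then exponentiate.
  L = 1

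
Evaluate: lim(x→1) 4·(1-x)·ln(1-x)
This is a 0·∞ indeterminate form.

Rewrite 0·∞ as a quotient (0/0 or ∞/∞ form), then apply L'Hôpital's rule:
  lim(x→1) 4·(1-x)·ln(1-x) = 0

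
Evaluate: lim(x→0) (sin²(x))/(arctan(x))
This is a 0/0 indeterminate form.

Apply L'Hôpital's rule: differentiate numerator and denominator separately.
  f(x) = sin(x)^2   ⇒   f'(x) = 2·sin(x)·cos(x)
  g(x) = atan(x)   ⇒   g'(x) = 1/(x^2 + 1)
  lim(x→0) f'(x)/g'(x) = lim(x→0) (2·sin(x)·cos(x))/(1/(x^2 + 1))
  = 0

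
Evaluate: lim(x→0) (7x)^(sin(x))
This is an exponential indeterminate form.

For exponential indeterminate forms, take the natural log:
  Let L = lim(x→0) (7x)^(sin(x))
  Then ln(L) = lim(x→0) [exponent × ln(base)]
  Evaluate using L'Hôpital or standard limits, then exponentiate.
  L = 1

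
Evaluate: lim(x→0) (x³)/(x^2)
This is a 0/0 indeterminate form.

Apply L'Hôpital's rule: differentiate numerator and denominator separately.
  f(x) = x^3   ⇒   f'(x) = 3·x^2
  g(x) = x^2   ⇒   g'(x) = 2·x
  lim(x→0) f'(x)/g'(x) = lim(x→0) (3·x^2)/(2·x)
  = 0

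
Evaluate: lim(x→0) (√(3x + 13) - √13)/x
This is a standard limit.

Factor or rationalize the expression:
  lim(x→0) (√(3x + 13) - √13)/x = 3·sqrt(13)/26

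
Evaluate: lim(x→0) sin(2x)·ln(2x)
This is a 0·∞ indeterminate form.

Rewrite 0·∞ as a quotient (0/0 or ∞/∞ form), then apply L'Hôpital's rule:
  lim(x→0) sin(2x)·ln(2x) = 0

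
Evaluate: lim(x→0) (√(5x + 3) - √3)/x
This is a standard limit.

Factor or rationalize the expression:
  lim(x→0) (√(5x + 3) - √3)/x = 5·sqrt(3)/6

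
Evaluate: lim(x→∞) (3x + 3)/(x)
This is an ∞/∞ indeterminate form.

Apply L'Hôpital's rule: differentiate numerator and denominator separately.
  f(x) = 3·x + 3   ⇒   f'(x) = 3
  g(x) = x   ⇒   g'(x) = 1
  lim(x→∞) f'(x)/g'(x) = lim(x→∞) (3)/(1)
  = 3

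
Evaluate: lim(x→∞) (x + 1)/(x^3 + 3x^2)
This is an ∞/∞ indeterminate form.

Apply L'Hôpital's rule: differentiate numerator and denominator separately.
  f(x) = x + 1   ⇒   f'(x) = 1
  g(x) = x^3 + 3·x^2   ⇒   g'(x) = 3·x^2 + 6·x
  lim(x→∞) f'(x)/g'(x) = lim(x→∞) (1)/(3·x^2 + 6·x)
  = 0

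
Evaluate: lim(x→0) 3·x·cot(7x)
This is a 0·∞ indeterminate form.

Rewrite 0·∞ as a quotient (0/0 or ∞/∞ form), then apply L'Hôpital's rule:
  lim(x→0) 3·x·cot(7x) = 3/7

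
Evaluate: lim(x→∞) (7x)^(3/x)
This is an exponential indeterminate form.

For exponential indeterminate forms, take the natural log:
  Let L = lim(x→∞) (7x)^(3/x)
  Then ln(L) = lim(x→∞) [exponent × ln(base)]
  Evaluate using L'Hôpital or standard limits, then exponentiate.
  L = 1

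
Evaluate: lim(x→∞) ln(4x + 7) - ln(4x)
This is an ∞-∞ indeterminate form.

Combine fractions or rationalize to convert ∞-∞ to 0/0 form:
  lim(x→∞) ln(4x + 7) - ln(4x) = 0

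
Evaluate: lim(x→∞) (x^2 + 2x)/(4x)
This is an ∞/∞ indeterminate form.

Apply L'Hôpital's rule: differentiate numerator and denominator separately.
  f(x) = x^2 + 2·x   ⇒   f'(x) = 2·x + 2
  g(x) = 4·x   ⇒   g'(x) = 4
  lim(x→∞) f'(x)/g'(x) = lim(x→∞) (2·x + 2)/(4)
  = ∞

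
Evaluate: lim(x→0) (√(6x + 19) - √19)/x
This is a standard limit.

Factor or rationalize the expression:
  lim(x→0) (√(6x + 19) - √19)/x = 3·sqrt(19)/19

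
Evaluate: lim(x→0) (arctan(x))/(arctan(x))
This is a 0/0 indeterminate form.

Apply L'Hôpital's rule: differentiate numerator and denominator separately.
  f(x) = atan(x)   ⇒   f'(x) = 1/(x^2 + 1)
  g(x) = atan(x)   ⇒   g'(x) = 1/(x^2 + 1)
  lim(x→0) f'(x)/g'(x) = lim(x→0) (1/(x^2 + 1))/(1/(x^2 + 1))
  = 1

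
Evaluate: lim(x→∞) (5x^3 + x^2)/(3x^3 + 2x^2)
This is an ∞/∞ indeterminate form.

Apply L'Hôpital's rule: differentiate numerator and denominator separately.
  f(x) = 5·x^3 + x^2   ⇒   f'(x) = 15·x^2 + 2·x
  g(x) = 3·x^3 + 2·x^2   ⇒   g'(x) = 9·x^2 + 4·x
  lim(x→∞) f'(x)/g'(x) = lim(x→∞) (15·x^2 + 2·x)/(9·x^2 + 4·x)
  = 5/3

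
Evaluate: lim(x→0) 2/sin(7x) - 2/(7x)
This is an ∞-∞ indeterminate form.

Combine fractions or rationalize to convert ∞-∞ to 0/0 form:
  lim(x→0) 2/sin(7x) - 2/(7x) = 0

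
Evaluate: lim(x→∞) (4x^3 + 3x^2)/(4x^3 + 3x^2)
This is an ∞/∞ indeterminate form.

Apply L'Hôpital's rule: differentiate numerator and denominator separately.
  f(x) = 4·x^3 + 3·x^2   ⇒   f'(x) = 12·x^2 + 6·x
  g(x) = 4·x^3 + 3·x^2   ⇒   g'(x) = 12·x^2 + 6·x
  lim(x→∞) f'(x)/g'(x) = lim(x→∞) (12·x^2 + 6·x)/(12·x^2 + 6·x)
  = 1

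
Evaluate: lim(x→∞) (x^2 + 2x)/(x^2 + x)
This is an ∞/∞ indeterminate form.

Apply L'Hôpital's rule: differentiate numerator and denominator separately.
  f(x) = x^2 + 2·x   ⇒   f'(x) = 2·x + 2
  g(x) = x^2 + x   ⇒   g'(x) = 2·x + 1
  lim(x→∞) f'(x)/g'(x) = lim(x→∞) (2·x + 2)/(2·x + 1)
  = 1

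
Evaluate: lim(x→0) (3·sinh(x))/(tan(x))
This is a 0/0 indeterminate form.

Apply L'Hôpital's rule: differentiate numerator and denominator separately.
  f(x) = 3·sinh(x)   ⇒   f'(x) = 3·cosh(x)
  g(x) = tan(x)   ⇒   g'(x) = tan(x)^2 + 1
  lim(x→0) f'(x)/g'(x) = lim(x→0) (3·cosh(x))/(tan(x)^2 + 1)
  = 3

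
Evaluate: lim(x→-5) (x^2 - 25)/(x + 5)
This is a standard limit.

Factor or rationalize the expression:
  lim(x→-5) (x^2 - 25)/(x + 5) = -10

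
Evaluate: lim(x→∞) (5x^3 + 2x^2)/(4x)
This is an ∞/∞ indeterminate form.

Apply L'Hôpital's rule: differentiate numerator and denominator separately.
  f(x) = 5·x^3 + 2·x^2   ⇒   f'(x) = 15·x^2 + 4·x
  g(x) = 4·x   ⇒   g'(x) = 4
  lim(x→∞) f'(x)/g'(x) = lim(x→∞) (15·x^2 + 4·x)/(4)
  = ∞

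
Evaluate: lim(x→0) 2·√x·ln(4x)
This is a 0·∞ indeterminate form.

Rewrite 0·∞ as a quotient (0/0 or ∞/∞ form), then apply L'Hôpital's rule:
  lim(x→0) 2·√x·ln(4x) = 0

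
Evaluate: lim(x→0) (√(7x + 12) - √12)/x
This is a standard limit.

Factor or rationalize the expression:
  lim(x→0) (√(7x + 12) - √12)/x = 7·sqrt(3)/12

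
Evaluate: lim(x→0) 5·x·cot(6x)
This is a 0·∞ indeterminate form.

Rewrite 0·∞ as a quotient (0/0 or ∞/∞ form), then apply L'Hôpital's rule:
  lim(x→0) 5·x·cot(6x) = 5/6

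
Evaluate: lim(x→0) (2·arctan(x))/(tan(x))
This is a 0/0 indeterminate form.

Apply L'Hôpital's rule: differentiate numerator and denominator separately.
  f(x) = 2·atan(x)   ⇒   f'(x) = 2/(x^2 + 1)
  g(x) = tan(x)   ⇒   g'(x) = tan(x)^2 + 1
  lim(x→0) f'(x)/g'(x) = lim(x→0) (2/(x^2 + 1))/(tan(x)^2 + 1)
  = 2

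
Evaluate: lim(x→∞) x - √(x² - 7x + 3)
This is an ∞-∞ indeterminate form.

Combine fractions or rationalize to convert ∞-∞ to 0/0 form:
  lim(x→∞) x - √(x² - 7x + 3) = 7/2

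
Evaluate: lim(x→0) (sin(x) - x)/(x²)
This is a 0/0 indeterminate form.

Apply L'Hôpital's rule: differentiate numerator and denominator separately.
  f(x) = -x + sin(x)   ⇒   f'(x) = cos(x) - 1
  g(x) = x^2   ⇒   g'(x) = 2·x
  lim(x→0) f'(x)/g'(x) = lim(x→0) (cos(x) - 1)/(2·x)
  = 0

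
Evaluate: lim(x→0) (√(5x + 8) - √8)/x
This is a standard limit.

Factor or rationalize the expression:
  lim(x→0) (√(5x + 8) - √8)/x = 5·sqrt(2)/8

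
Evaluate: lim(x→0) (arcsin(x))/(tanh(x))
This is a 0/0 indeterminate form.

Apply L'Hôpital's rule: differentiate numerator and denominator separately.
  f(x) = asin(x)   ⇒   f'(x) = 1/sqrt(1 - x^2)
  g(x) = tanh(x)   ⇒   g'(x) = 1 - tanh(x)^2
  lim(x→0) f'(x)/g'(x) = lim(x→0) (1/sqrt(1 - x^2))/(1 - tanh(x)^2)
  = 1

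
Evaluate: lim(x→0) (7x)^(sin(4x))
This is an exponential indeterminate form.

For exponential indeterminate forms, take the natural log:
  Let L = lim(x→0) (7x)^(sin(4x))
  Then ln(L) = lim(x→0) [exponent × ln(base)]
  Evaluate using L'Hôpital or standard limits, then exponentiate.
  L = 1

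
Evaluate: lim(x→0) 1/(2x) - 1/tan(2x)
This is an ∞-∞ indeterminate form.

Combine fractions or rationalize to convert ∞-∞ to 0/0 form:
  lim(x→0) 1/(2x) - 1/tan(2x) = 0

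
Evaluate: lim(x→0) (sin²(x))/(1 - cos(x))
This is a 0/0 indeterminate form.

Apply L'Hôpital's rule: differentiate numerator and denominator separately.
  f(x) = sin(x)^2   ⇒   f'(x) = 2·sin(x)·cos(x)
  g(x) = 1 - cos(x)   ⇒   g'(x) = sin(x)
  lim(x→0) f'(x)/g'(x) = lim(x→0) (2·sin(x)·cos(x))/(sin(x))
  = 2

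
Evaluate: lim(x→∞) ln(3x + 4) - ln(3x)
This is an ∞-∞ indeterminate form.

Combine fractions or rationalize to convert ∞-∞ to 0/0 form:
  lim(x→∞) ln(3x + 4) - ln(3x) = 0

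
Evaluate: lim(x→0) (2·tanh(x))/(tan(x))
This is a 0/0 indeterminate form.

Apply L'Hôpital's rule: differentiate numerator and denominator separately.
  f(x) = 2·tanh(x)   ⇒   f'(x) = 2 - 2·tanh(x)^2
  g(x) = tan(x)   ⇒   g'(x) = tan(x)^2 + 1
  lim(x→0) f'(x)/g'(x) = lim(x→0) (2 - 2·tanh(x)^2)/(tan(x)^2 + 1)
  = 2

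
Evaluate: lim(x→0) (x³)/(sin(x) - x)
This is a 0/0 indeterminate form.

Apply L'Hôpital's rule: differentiate numerator and denominator separately.
  f(x) = x^3   ⇒   f'(x) = 3·x^2
  g(x) = -x + sin(x)   ⇒   g'(x) = cos(x) - 1
  lim(x→0) f'(x)/g'(x) = lim(x→0) (3·x^2)/(cos(x) - 1)
  = -6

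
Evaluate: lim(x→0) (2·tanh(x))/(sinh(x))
This is a 0/0 indeterminate form.

Apply L'Hôpital's rule: differentiate numerator and denominator separately.
  f(x) = 2·tanh(x)   ⇒   f'(x) = 2 - 2·tanh(x)^2
  g(x) = sinh(x)   ⇒   g'(x) = cosh(x)
  lim(x→0) f'(x)/g'(x) = lim(x→0) (2 - 2·tanh(x)^2)/(cosh(x))
  = 2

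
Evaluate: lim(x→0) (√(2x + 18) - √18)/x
This is a standard limit.

Factor or rationalize the expression:
  lim(x→0) (√(2x + 18) - √18)/x = sqrt(2)/6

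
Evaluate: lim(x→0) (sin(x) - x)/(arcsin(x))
This is a 0/0 indeterminate form.

Apply L'Hôpital's rule: differentiate numerator and denominator separately.
  f(x) = -x + sin(x)   ⇒   f'(x) = cos(x) - 1
  g(x) = asin(x)   ⇒   g'(x) = 1/sqrt(1 - x^2)
  lim(x→0) f'(x)/g'(x) = lim(x→0) (cos(x) - 1)/(1/sqrt(1 - x^2))
  = 0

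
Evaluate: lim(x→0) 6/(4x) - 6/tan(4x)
This is an ∞-∞ indeterminate form.

Combine fractions or rationalize to convert ∞-∞ to 0/0 form:
  lim(x→0) 6/(4x) - 6/tan(4x) = 0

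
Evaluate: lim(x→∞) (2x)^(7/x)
This is an exponential indeterminate form.

For exponential indeterminate forms, take the natural log:
  Let L = lim(x→∞) (2x)^(7/x)
  Then ln(L) = lim(x→∞) [exponent × ln(base)]
  Evaluate using L'Hôpital or standard limits, then exponentiate.
  L = 1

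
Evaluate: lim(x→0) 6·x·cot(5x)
This is a 0·∞ indeterminate form.

Rewrite 0·∞ as a quotient (0/0 or ∞/∞ form), then apply L'Hôpital's rule:
  lim(x→0) 6·x·cot(5x) = 6/5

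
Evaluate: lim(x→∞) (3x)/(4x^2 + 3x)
This is an ∞/∞ indeterminate form.

Apply L'Hôpital's rule: differentiate numerator and denominator separately.
  f(x) = 3·x   ⇒   f'(x) = 3
  g(x) = 4·x^2 + 3·x   ⇒   g'(x) = 8·x + 3
  lim(x→∞) f'(x)/g'(x) = lim(x→∞) (3)/(8·x + 3)
  = 0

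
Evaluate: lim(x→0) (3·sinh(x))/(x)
This is a 0/0 indeterminate form.

Apply L'Hôpital's rule: differentiate numerator and denominator separately.
  f(x) = 3·sinh(x)   ⇒   f'(x) = 3·cosh(x)
  g(x) = x   ⇒   g'(x) = 1
  lim(x→0) f'(x)/g'(x) = lim(x→0) (3·cosh(x))/(1)
  = 3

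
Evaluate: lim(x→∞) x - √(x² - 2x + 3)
This is an ∞-∞ indeterminate form.

Combine fractions or rationalize to convert ∞-∞ to 0/0 form:
  lim(x→∞) x - √(x² - 2x + 3) = 1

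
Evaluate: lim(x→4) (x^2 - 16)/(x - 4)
This is a standard limit.

Factor or rationalize the expression:
  lim(x→4) (x^2 - 16)/(x - 4) = 8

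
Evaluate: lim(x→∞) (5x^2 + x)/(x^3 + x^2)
This is an ∞/∞ indeterminate form.

Apply L'Hôpital's rule: differentiate numerator and denominator separately.
  f(x) = 5·x^2 + x   ⇒   f'(x) = 10·x + 1
  g(x) = x^3 + x^2   ⇒   g'(x) = 3·x^2 + 2·x
  lim(x→∞) f'(x)/g'(x) = lim(x→∞) (10·x + 1)/(3·x^2 + 2·x)
  = 0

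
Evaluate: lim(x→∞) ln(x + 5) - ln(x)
This is an ∞-∞ indeterminate form.

Combine fractions or rationalize to convert ∞-∞ to 0/0 form:
  lim(x→∞) ln(x + 5) - ln(x) = 0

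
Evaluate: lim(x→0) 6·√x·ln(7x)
This is a 0·∞ indeterminate form.

Rewrite 0·∞ as a quotient (0/0 or ∞/∞ form), then apply L'Hôpital's rule:
  lim(x→0) 6·√x·ln(7x) = 0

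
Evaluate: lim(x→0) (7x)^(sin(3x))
This is an exponential indeterminate form.

For exponential indeterminate forms, take the natural log:
  Let L = lim(x→0) (7x)^(sin(3x))
  Then ln(L) = lim(x→0) [exponent × ln(base)]
  Evaluate using L'Hôpital or standard limits, then exponentiate.
  L = 1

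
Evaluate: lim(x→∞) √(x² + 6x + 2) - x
This is an ∞-∞ indeterminate form.

Combine fractions or rationalize to convert ∞-∞ to 0/0 form:
  lim(x→∞) √(x² + 6x + 2) - x = 3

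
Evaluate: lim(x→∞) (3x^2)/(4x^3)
This is an ∞/∞ indeterminate form.

Apply L'Hôpital's rule: differentiate numerator and denominator separately.
  f(x) = 3·x^2   ⇒   f'(x) = 6·x
  g(x) = 4·x^3   ⇒   g'(x) = 12·x^2
  lim(x→∞) f'(x)/g'(x) = lim(x→∞) (6·x)/(12·x^2)
  = 0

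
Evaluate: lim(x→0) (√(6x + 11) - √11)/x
This is a standard limit.

Factor or rationalize the expression:
  lim(x→0) (√(6x + 11) - √11)/x = 3·sqrt(11)/11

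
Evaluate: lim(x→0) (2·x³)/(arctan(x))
This is a 0/0 indeterminate form.

Apply L'Hôpital's rule: differentiate numerator and denominator separately.
  f(x) = 2·x^3   ⇒   f'(x) = 6·x^2
  g(x) = atan(x)   ⇒   g'(x) = 1/(x^2 + 1)
  lim(x→0) f'(x)/g'(x) = lim(x→0) (6·x^2)/(1/(x^2 + 1))
  = 0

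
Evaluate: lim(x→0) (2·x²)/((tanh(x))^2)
This is a 0/0 indeterminate form.

Apply L'Hôpital's rule: differentiate numerator and denominator separately.
  f(x) = 2·x^2   ⇒   f'(x) = 4·x
  g(x) = tanh(x)^2   ⇒   g'(x) = (2 - 2·tanh(x)^2)·tanh(x)
  lim(x→0) f'(x)/g'(x) = lim(x→0) (4·x)/((2 - 2·tanh(x)^2)·tanh(x))
  = 2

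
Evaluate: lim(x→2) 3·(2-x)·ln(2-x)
This is a 0·∞ indeterminate form.

Rewrite 0·∞ as a quotient (0/0 or ∞/∞ form), then apply L'Hôpital's rule:
  lim(x→2) 3·(2-x)·ln(2-x) = 0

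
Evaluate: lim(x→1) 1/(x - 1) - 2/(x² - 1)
This is an ∞-∞ indeterminate form.

Combine fractions or rationalize to convert ∞-∞ to 0/0 form:
  lim(x→1) 1/(x - 1) - 2/(x² - 1) = 1/2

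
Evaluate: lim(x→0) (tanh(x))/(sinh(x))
This is a 0/0 indeterminate form.

Apply L'Hôpital's rule: differentiate numerator and denominator separately.
  f(x) = tanh(x)   ⇒   f'(x) = 1 - tanh(x)^2
  g(x) = sinh(x)   ⇒   g'(x) = cosh(x)
  lim(x→0) f'(x)/g'(x) = lim(x→0) (1 - tanh(x)^2)/(cosh(x))
  = 1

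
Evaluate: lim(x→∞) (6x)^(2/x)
This is an exponential indeterminate form.

For exponential indeterminate forms, take the natural log:
  Let L = lim(x→∞) (6x)^(2/x)
  Then ln(L) = lim(x→∞) [exponent × ln(base)]
  Evaluate using L'Hôpital or standard limits, then exponentiate.
  L = 1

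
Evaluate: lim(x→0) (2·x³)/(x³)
This is a 0/0 indeterminate form.

Apply L'Hôpital's rule: differentiate numerator and denominator separately.
  f(x) = 2·x^3   ⇒   f'(x) = 6·x^2
  g(x) = x^3   ⇒   g'(x) = 3·x^2
  lim(x→0) f'(x)/g'(x) = lim(x→0) (6·x^2)/(3·x^2)
  = 2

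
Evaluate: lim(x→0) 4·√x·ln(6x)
This is a 0·∞ indeterminate form.

Rewrite 0·∞ as a quotient (0/0 or ∞/∞ form), then apply L'Hôpital's rule:
  lim(x→0) 4·√x·ln(6x) = 0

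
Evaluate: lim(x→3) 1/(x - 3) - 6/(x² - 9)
This is an ∞-∞ indeterminate form.

Combine fractions or rationalize to convert ∞-∞ to 0/0 form:
  lim(x→3) 1/(x - 3) - 6/(x² - 9) = 1/6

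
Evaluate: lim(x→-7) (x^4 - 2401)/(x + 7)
This is a standard limit.

Factor or rationalize the expression:
  lim(x→-7) (x^4 - 2401)/(x + 7) = -1372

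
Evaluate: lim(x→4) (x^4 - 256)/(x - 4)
This is a standard limit.

Factor or rationalize the expression:
  lim(x→4) (x^4 - 256)/(x - 4) = 256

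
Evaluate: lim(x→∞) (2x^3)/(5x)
This is an ∞/∞ indeterminate form.

Apply L'Hôpital's rule: differentiate numerator and denominator separately.
  f(x) = 2·x^3   ⇒   f'(x) = 6·x^2
  g(x) = 5·x   ⇒   g'(x) = 5
  lim(x→∞) f'(x)/g'(x) = lim(x→∞) (6·x^2)/(5)
  = ∞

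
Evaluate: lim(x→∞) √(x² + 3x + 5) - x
This is an ∞-∞ indeterminate form.

Combine fractions or rationalize to convert ∞-∞ to 0/0 form:
  lim(x→∞) √(x² + 3x + 5) - x = 3/2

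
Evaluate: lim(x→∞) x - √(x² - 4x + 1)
This is an ∞-∞ indeterminate form.

Combine fractions or rationalize to convert ∞-∞ to 0/0 form:
  lim(x→∞) x - √(x² - 4x + 1) = 2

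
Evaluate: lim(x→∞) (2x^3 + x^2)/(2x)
This is an ∞/∞ indeterminate form.

Apply L'Hôpital's rule: differentiate numerator and denominator separately.
  f(x) = 2·x^3 + x^2   ⇒   f'(x) = 6·x^2 + 2·x
  g(x) = 2·x   ⇒   g'(x) = 2
  lim(x→∞) f'(x)/g'(x) = lim(x→∞) (6·x^2 + 2·x)/(2)
  = ∞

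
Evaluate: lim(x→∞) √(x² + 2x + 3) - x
This is an ∞-∞ indeterminate form.

Combine fractions or rationalize to convert ∞-∞ to 0/0 form:
  lim(x→∞) √(x² + 2x + 3) - x = 1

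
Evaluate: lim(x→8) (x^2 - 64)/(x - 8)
This is a standard limit.

Factor or rationalize the expression:
  lim(x→8) (x^2 - 64)/(x - 8) = 16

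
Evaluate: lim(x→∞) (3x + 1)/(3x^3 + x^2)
This is an ∞/∞ indeterminate form.

Apply L'Hôpital's rule: differentiate numerator and denominator separately.
  f(x) = 3·x + 1   ⇒   f'(x) = 3
  g(x) = 3·x^3 + x^2   ⇒   g'(x) = 9·x^2 + 2·x
  lim(x→∞) f'(x)/g'(x) = lim(x→∞) (3)/(9·x^2 + 2·x)
  = 0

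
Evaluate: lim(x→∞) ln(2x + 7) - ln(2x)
This is an ∞-∞ indeterminate form.

Combine fractions or rationalize to convert ∞-∞ to 0/0 form:
  lim(x→∞) ln(2x + 7) - ln(2x) = 0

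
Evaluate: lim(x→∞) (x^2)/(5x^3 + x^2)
This is an ∞/∞ indeterminate form.

Apply L'Hôpital's rule: differentiate numerator and denominator separately.
  f(x) = x^2   ⇒   f'(x) = 2·x
  g(x) = 5·x^3 + x^2   ⇒   g'(x) = 15·x^2 + 2·x
  lim(x→∞) f'(x)/g'(x) = lim(x→∞) (2·x)/(15·x^2 + 2·x)
  = 0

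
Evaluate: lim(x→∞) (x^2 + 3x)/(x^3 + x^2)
This is an ∞/∞ indeterminate form.

Apply L'Hôpital's rule: differentiate numerator and denominator separately.
  f(x) = x^2 + 3·x   ⇒   f'(x) = 2·x + 3
  g(x) = x^3 + x^2   ⇒   g'(x) = 3·x^2 + 2·x
  lim(x→∞) f'(x)/g'(x) = lim(x→∞) (2·x + 3)/(3·x^2 + 2·x)
  = 0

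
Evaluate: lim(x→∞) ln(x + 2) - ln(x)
This is an ∞-∞ indeterminate form.

Combine fractions or rationalize to convert ∞-∞ to 0/0 form:
  lim(x→∞) ln(x + 2) - ln(x) = 0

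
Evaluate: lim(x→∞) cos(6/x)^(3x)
This is an exponential indeterminate form.

For exponential indeterminate forms, take the natural log:
  Let L = lim(x→∞) cos(6/x)^(3x)
  Then ln(L) = lim(x→∞) [exponent × ln(base)]
  Evaluate using L'Hôpital or standard limits, then exponentiate.
  L = 1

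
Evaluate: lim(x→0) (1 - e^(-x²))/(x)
This is a 0/0 indeterminate form.

Apply L'Hôpital's rule: differentiate numerator and denominator separately.
  f(x) = 1 - e^(-x^2)   ⇒   f'(x) = 2·x·e^(-x^2)
  g(x) = x   ⇒   g'(x) = 1
  lim(x→0) f'(x)/g'(x) = lim(x→0) (2·x·e^(-x^2))/(1)
  = 0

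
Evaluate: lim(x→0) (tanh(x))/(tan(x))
This is a 0/0 indeterminate form.

Apply L'Hôpital's rule: differentiate numerator and denominator separately.
  f(x) = tanh(x)   ⇒   f'(x) = 1 - tanh(x)^2
  g(x) = tan(x)   ⇒   g'(x) = tan(x)^2 + 1
  lim(x→0) f'(x)/g'(x) = lim(x→0) (1 - tanh(x)^2)/(tan(x)^2 + 1)
  = 1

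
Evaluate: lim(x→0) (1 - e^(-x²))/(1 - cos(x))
This is a 0/0 indeterminate form.

Apply L'Hôpital's rule: differentiate numerator and denominator separately.
  f(x) = 1 - e^(-x^2)   ⇒   f'(x) = 2·x·e^(-x^2)
  g(x) = 1 - cos(x)   ⇒   g'(x) = sin(x)
  lim(x→0) f'(x)/g'(x) = lim(x→0) (2·x·e^(-x^2))/(sin(x))
  = 2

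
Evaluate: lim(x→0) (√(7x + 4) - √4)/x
This is a standard limit.

Factor or rationalize the expression:
  lim(x→0) (√(7x + 4) - √4)/x = 7/4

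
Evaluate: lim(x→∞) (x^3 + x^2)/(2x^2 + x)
This is an ∞/∞ indeterminate form.

Apply L'Hôpital's rule: differentiate numerator and denominator separately.
  f(x) = x^3 + x^2   ⇒   f'(x) = 3·x^2 + 2·x
  g(x) = 2·x^2 + x   ⇒   g'(x) = 4·x + 1
  lim(x→∞) f'(x)/g'(x) = lim(x→∞) (3·x^2 + 2·x)/(4·x + 1)
  = ∞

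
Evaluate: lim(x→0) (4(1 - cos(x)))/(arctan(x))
This is a 0/0 indeterminate form.

Apply L'Hôpital's rule: differentiate numerator and denominator separately.
  f(x) = 4 - 4·cos(x)   ⇒   f'(x) = 4·sin(x)
  g(x) = atan(x)   ⇒   g'(x) = 1/(x^2 + 1)
  lim(x→0) f'(x)/g'(x) = lim(x→0) (4·sin(x))/(1/(x^2 + 1))
  = 0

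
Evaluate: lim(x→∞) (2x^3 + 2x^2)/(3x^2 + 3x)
This is an ∞/∞ indeterminate form.

Apply L'Hôpital's rule: differentiate numerator and denominator separately.
  f(x) = 2·x^3 + 2·x^2   ⇒   f'(x) = 6·x^2 + 4·x
  g(x) = 3·x^2 + 3·x   ⇒   g'(x) = 6·x + 3
  lim(x→∞) f'(x)/g'(x) = lim(x→∞) (6·x^2 + 4·x)/(6·x + 3)
  = ∞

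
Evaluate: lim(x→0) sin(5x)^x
This is an exponential indeterminate form.

For exponential indeterminate forms, take the natural log:
  Let L = lim(x→0) sin(5x)^x
  Then ln(L) = lim(x→0) [exponent × ln(base)]
  Evaluate using L'Hôpital or standard limits, then exponentiate.
  L = 1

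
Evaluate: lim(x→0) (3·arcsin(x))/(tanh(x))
This is a 0/0 indeterminate form.

Apply L'Hôpital's rule: differentiate numerator and denominator separately.
  f(x) = 3·asin(x)   ⇒   f'(x) = 3/sqrt(1 - x^2)
  g(x) = tanh(x)   ⇒   g'(x) = 1 - tanh(x)^2
  lim(x→0) f'(x)/g'(x) = lim(x→0) (3/sqrt(1 - x^2))/(1 - tanh(x)^2)
  = 3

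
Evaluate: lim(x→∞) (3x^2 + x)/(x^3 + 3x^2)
This is an ∞/∞ indeterminate form.

Apply L'Hôpital's rule: differentiate numerator and denominator separately.
  f(x) = 3·x^2 + x   ⇒   f'(x) = 6·x + 1
  g(x) = x^3 + 3·x^2   ⇒   g'(x) = 3·x^2 + 6·x
  lim(x→∞) f'(x)/g'(x) = lim(x→∞) (6·x + 1)/(3·x^2 + 6·x)
  = 0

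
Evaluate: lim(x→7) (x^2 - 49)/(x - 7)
This is a standard limit.

Factor or rationalize the expression:
  lim(x→7) (x^2 - 49)/(x - 7) = 14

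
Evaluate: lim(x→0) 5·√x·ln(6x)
This is a 0·∞ indeterminate form.

Rewrite 0·∞ as a quotient (0/0 or ∞/∞ form), then apply L'Hôpital's rule:
  lim(x→0) 5·√x·ln(6x) = 0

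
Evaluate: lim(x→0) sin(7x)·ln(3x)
This is a 0·∞ indeterminate form.

Rewrite 0·∞ as a quotient (0/0 or ∞/∞ form), then apply L'Hôpital's rule:
  lim(x→0) sin(7x)·ln(3x) = 0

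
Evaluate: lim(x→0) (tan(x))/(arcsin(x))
This is a 0/0 indeterminate form.

Apply L'Hôpital's rule: differentiate numerator and denominator separately.
  f(x) = tan(x)   ⇒   f'(x) = tan(x)^2 + 1
  g(x) = asin(x)   ⇒   g'(x) = 1/sqrt(1 - x^2)
  lim(x→0) f'(x)/g'(x) = lim(x→0) (tan(x)^2 + 1)/(1/sqrt(1 - x^2))
  = 1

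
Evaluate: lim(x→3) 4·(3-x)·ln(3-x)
This is a 0·∞ indeterminate form.

Rewrite 0·∞ as a quotient (0/0 or ∞/∞ form), then apply L'Hôpital's rule:
  lim(x→3) 4·(3-x)·ln(3-x) = 0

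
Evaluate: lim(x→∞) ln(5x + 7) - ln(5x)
This is an ∞-∞ indeterminate form.

Combine fractions or rationalize to convert ∞-∞ to 0/0 form:
  lim(x→∞) ln(5x + 7) - ln(5x) = 0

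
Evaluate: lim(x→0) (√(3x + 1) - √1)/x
This is a standard limit.

Factor or rationalize the expression:
  lim(x→0) (√(3x + 1) - √1)/x = 3/2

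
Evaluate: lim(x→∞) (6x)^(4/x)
This is an exponential indeterminate form.

For exponential indeterminate forms, take the natural log:
  Let L = lim(x→∞) (6x)^(4/x)
  Then ln(L) = lim(x→∞) [exponent × ln(base)]
  Evaluate using L'Hôpital or standard limits, then exponentiate.
  L = 1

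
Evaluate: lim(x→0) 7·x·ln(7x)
This is a 0·∞ indeterminate form.

Rewrite 0·∞ as a quotient (0/0 or ∞/∞ form), then apply L'Hôpital's rule:
  lim(x→0) 7·x·ln(7x) = 0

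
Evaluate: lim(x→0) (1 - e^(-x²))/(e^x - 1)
This is a 0/0 indeterminate form.

Apply L'Hôpital's rule: differentiate numerator and denominator separately.
  f(x) = 1 - e^(-x^2)   ⇒   f'(x) = 2·x·e^(-x^2)
  g(x) = e^(x) - 1   ⇒   g'(x) = e^(x)
  lim(x→0) f'(x)/g'(x) = lim(x→0) (2·x·e^(-x^2))/(e^(x))
  = 0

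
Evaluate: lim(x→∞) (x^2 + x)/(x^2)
This is an ∞/∞ indeterminate form.

Apply L'Hôpital's rule: differentiate numerator and denominator separately.
  f(x) = x^2 + x   ⇒   f'(x) = 2·x + 1
  g(x) = x^2   ⇒   g'(x) = 2·x
  lim(x→∞) f'(x)/g'(x) = lim(x→∞) (2·x + 1)/(2·x)
  = 1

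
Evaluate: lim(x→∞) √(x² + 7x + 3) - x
This is an ∞-∞ indeterminate form.

Combine fractions or rationalize to convert ∞-∞ to 0/0 form:
  lim(x→∞) √(x² + 7x + 3) - x = 7/2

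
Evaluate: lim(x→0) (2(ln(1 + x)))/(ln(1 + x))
This is a 0/0 indeterminate form.

Apply L'Hôpital's rule: differentiate numerator and denominator separately.
  f(x) = 2·ln(x + 1)   ⇒   f'(x) = 2/(x + 1)
  g(x) = ln(x + 1)   ⇒   g'(x) = 1/(x + 1)
  lim(x→0) f'(x)/g'(x) = lim(x→0) (2/(x + 1))/(1/(x + 1))
  = 2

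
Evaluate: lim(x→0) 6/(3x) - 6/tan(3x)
This is an ∞-∞ indeterminate form.

Combine fractions or rationalize to convert ∞-∞ to 0/0 form:
  lim(x→0) 6/(3x) - 6/tan(3x) = 0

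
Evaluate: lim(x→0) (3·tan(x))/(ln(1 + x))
This is a 0/0 indeterminate form.

Apply L'Hôpital's rule: differentiate numerator and denominator separately.
  f(x) = 3·tan(x)   ⇒   f'(x) = 3·tan(x)^2 + 3
  g(x) = ln(x + 1)   ⇒   g'(x) = 1/(x + 1)
  lim(x→0) f'(x)/g'(x) = lim(x→0) (3·tan(x)^2 + 3)/(1/(x + 1))
  = 3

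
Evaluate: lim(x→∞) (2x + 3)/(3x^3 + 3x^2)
This is an ∞/∞ indeterminate form.

Apply L'Hôpital's rule: differentiate numerator and denominator separately.
  f(x) = 2·x + 3   ⇒   f'(x) = 2
  g(x) = 3·x^3 + 3·x^2   ⇒   g'(x) = 9·x^2 + 6·x
  lim(x→∞) f'(x)/g'(x) = lim(x→∞) (2)/(9·x^2 + 6·x)
  = 0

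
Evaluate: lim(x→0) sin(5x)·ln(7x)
This is a 0·∞ indeterminate form.

Rewrite 0·∞ as a quotient (0/0 or ∞/∞ form), then apply L'Hôpital's rule:
  lim(x→0) sin(5x)·ln(7x) = 0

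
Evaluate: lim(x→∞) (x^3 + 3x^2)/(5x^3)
This is an ∞/∞ indeterminate form.

Apply L'Hôpital's rule: differentiate numerator and denominator separately.
  f(x) = x^3 + 3·x^2   ⇒   f'(x) = 3·x^2 + 6·x
  g(x) = 5·x^3   ⇒   g'(x) = 15·x^2
  lim(x→∞) f'(x)/g'(x) = lim(x→∞) (3·x^2 + 6·x)/(15·x^2)
  = 1/5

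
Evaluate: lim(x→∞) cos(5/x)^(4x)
This is an exponential indeterminate form.

For exponential indeterminate forms, take the natural log:
  Let L = lim(x→∞) cos(5/x)^(4x)
  Then ln(L) = lim(x→∞) [exponent × ln(base)]
  Evaluate using L'Hôpital or standard limits, then exponentiate.
  L = 1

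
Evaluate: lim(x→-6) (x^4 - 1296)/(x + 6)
This is a standard limit.

Factor or rationalize the expression:
  lim(x→-6) (x^4 - 1296)/(x + 6) = -864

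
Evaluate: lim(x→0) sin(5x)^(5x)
This is an exponential indeterminate form.

For exponential indeterminate forms, take the natural log:
  Let L = lim(x→0) sin(5x)^(5x)
  Then ln(L) = lim(x→0) [exponent × ln(base)]
  Evaluate using L'Hôpital or standard limits, then exponentiate.
  L = 1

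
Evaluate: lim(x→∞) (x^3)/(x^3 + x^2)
This is an ∞/∞ indeterminate form.

Apply L'Hôpital's rule: differentiate numerator and denominator separately.
  f(x) = x^3   ⇒   f'(x) = 3·x^2
  g(x) = x^3 + x^2   ⇒   g'(x) = 3·x^2 + 2·x
  lim(x→∞) f'(x)/g'(x) = lim(x→∞) (3·x^2)/(3·x^2 + 2·x)
  = 1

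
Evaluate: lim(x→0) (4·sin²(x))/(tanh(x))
This is a 0/0 indeterminate form.

Apply L'Hôpital's rule: differentiate numerator and denominator separately.
  f(x) = 4·sin(x)^2   ⇒   f'(x) = 8·sin(x)·cos(x)
  g(x) = tanh(x)   ⇒   g'(x) = 1 - tanh(x)^2
  lim(x→0) f'(x)/g'(x) = lim(x→0) (8·sin(x)·cos(x))/(1 - tanh(x)^2)
  = 0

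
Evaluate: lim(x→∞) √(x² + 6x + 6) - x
This is an ∞-∞ indeterminate form.

Combine fractions or rationalize to convert ∞-∞ to 0/0 form:
  lim(x→∞) √(x² + 6x + 6) - x = 3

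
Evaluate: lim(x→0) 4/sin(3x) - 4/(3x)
This is an ∞-∞ indeterminate form.

Combine fractions or rationalize to convert ∞-∞ to 0/0 form:
  lim(x→0) 4/sin(3x) - 4/(3x) = 0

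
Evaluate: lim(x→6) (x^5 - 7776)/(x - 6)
This is a standard limit.

Factor or rationalize the expression:
  lim(x→6) (x^5 - 7776)/(x - 6) = 6480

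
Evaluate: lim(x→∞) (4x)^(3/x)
This is an exponential indeterminate form.

For exponential indeterminate forms, take the natural log:
  Let L = lim(x→∞) (4x)^(3/x)
  Then ln(L) = lim(x→∞) [exponent × ln(base)]
  Evaluate using L'Hôpital or standard limits, then exponentiate.
  L = 1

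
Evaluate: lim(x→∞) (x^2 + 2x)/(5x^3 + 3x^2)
This is an ∞/∞ indeterminate form.

Apply L'Hôpital's rule: differentiate numerator and denominator separately.
  f(x) = x^2 + 2·x   ⇒   f'(x) = 2·x + 2
  g(x) = 5·x^3 + 3·x^2   ⇒   g'(x) = 15·x^2 + 6·x
  lim(x→∞) f'(x)/g'(x) = lim(x→∞) (2·x + 2)/(15·x^2 + 6·x)
  = 0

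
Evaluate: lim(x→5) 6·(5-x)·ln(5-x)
This is a 0·∞ indeterminate form.

Rewrite 0·∞ as a quotient (0/0 or ∞/∞ form), then apply L'Hôpital's rule:
  lim(x→5) 6·(5-x)·ln(5-x) = 0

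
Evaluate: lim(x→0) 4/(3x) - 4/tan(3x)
This is an ∞-∞ indeterminate form.

Combine fractions or rationalize to convert ∞-∞ to 0/0 form:
  lim(x→0) 4/(3x) - 4/tan(3x) = 0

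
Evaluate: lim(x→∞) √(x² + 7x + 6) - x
This is an ∞-∞ indeterminate form.

Combine fractions or rationalize to convert ∞-∞ to 0/0 form:
  lim(x→∞) √(x² + 7x + 6) - x = 7/2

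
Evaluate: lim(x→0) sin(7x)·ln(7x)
This is a 0·∞ indeterminate form.

Rewrite 0·∞ as a quotient (0/0 or ∞/∞ form), then apply L'Hôpital's rule:
  lim(x→0) sin(7x)·ln(7x) = 0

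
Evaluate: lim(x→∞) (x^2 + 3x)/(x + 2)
This is an ∞/∞ indeterminate form.

Apply L'Hôpital's rule: differentiate numerator and denominator separately.
  f(x) = x^2 + 3·x   ⇒   f'(x) = 2·x + 3
  g(x) = x + 2   ⇒   g'(x) = 1
  lim(x→∞) f'(x)/g'(x) = lim(x→∞) (2·x + 3)/(1)
  = ∞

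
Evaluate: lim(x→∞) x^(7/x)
This is an exponential indeterminate form.

For exponential indeterminate forms, take the natural log:
  Let L = lim(x→∞) x^(7/x)
  Then ln(L) = lim(x→∞) [exponent × ln(base)]
  Evaluate using L'Hôpital or standard limits, then exponentiate.
  L = 1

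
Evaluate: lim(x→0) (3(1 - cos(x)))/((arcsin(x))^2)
This is a 0/0 indeterminate form.

Apply L'Hôpital's rule: differentiate numerator and denominator separately.
  f(x) = 3 - 3·cos(x)   ⇒   f'(x) = 3·sin(x)
  g(x) = asin(x)^2   ⇒   g'(x) = 2·asin(x)/sqrt(1 - x^2)
  lim(x→0) f'(x)/g'(x) = lim(x→0) (3·sin(x))/(2·asin(x)/sqrt(1 - x^2))
  = 3/2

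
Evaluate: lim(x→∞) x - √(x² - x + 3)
This is an ∞-∞ indeterminate form.

Combine fractions or rationalize to convert ∞-∞ to 0/0 form:
  lim(x→∞) x - √(x² - x + 3) = 1/2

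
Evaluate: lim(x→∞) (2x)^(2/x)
This is an exponential indeterminate form.

For exponential indeterminate forms, take the natural log:
  Let L = lim(x→∞) (2x)^(2/x)
  Then ln(L) = lim(x→∞) [exponent × ln(base)]
  Evaluate using L'Hôpital or standard limits, then exponentiate.
  L = 1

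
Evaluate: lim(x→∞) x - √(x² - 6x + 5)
This is an ∞-∞ indeterminate form.

Combine fractions or rationalize to convert ∞-∞ to 0/0 form:
  lim(x→∞) x - √(x² - 6x + 5) = 3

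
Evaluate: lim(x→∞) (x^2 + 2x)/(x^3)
This is an ∞/∞ indeterminate form.

Apply L'Hôpital's rule: differentiate numerator and denominator separately.
  f(x) = x^2 + 2·x   ⇒   f'(x) = 2·x + 2
  g(x) = x^3   ⇒   g'(x) = 3·x^2
  lim(x→∞) f'(x)/g'(x) = lim(x→∞) (2·x + 2)/(3·x^2)
  = 0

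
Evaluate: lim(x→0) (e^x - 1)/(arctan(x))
This is a 0/0 indeterminate form.

Apply L'Hôpital's rule: differentiate numerator and denominator separately.
  f(x) = e^(x) - 1   ⇒   f'(x) = e^(x)
  g(x) = atan(x)   ⇒   g'(x) = 1/(x^2 + 1)
  lim(x→0) f'(x)/g'(x) = lim(x→0) (e^(x))/(1/(x^2 + 1))
  = 1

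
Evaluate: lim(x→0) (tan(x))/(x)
This is a 0/0 indeterminate form.

Apply L'Hôpital's rule: differentiate numerator and denominator separately.
  f(x) = tan(x)   ⇒   f'(x) = tan(x)^2 + 1
  g(x) = x   ⇒   g'(x) = 1
  lim(x→0) f'(x)/g'(x) = lim(x→0) (tan(x)^2 + 1)/(1)
  = 1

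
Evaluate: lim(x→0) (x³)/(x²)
This is a 0/0 indeterminate form.

Apply L'Hôpital's rule: differentiate numerator and denominator separately.
  f(x) = x^3   ⇒   f'(x) = 3·x^2
  g(x) = x^2   ⇒   g'(x) = 2·x
  lim(x→0) f'(x)/g'(x) = lim(x→0) (3·x^2)/(2·x)
  = 0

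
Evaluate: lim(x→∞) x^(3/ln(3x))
This is an exponential indeterminate form.

For exponential indeterminate forms, take the natural log:
  Let L = lim(x→∞) x^(3/ln(3x))
  Then ln(L) = lim(x→∞) [exponent × ln(base)]
  Evaluate using L'Hôpital or standard limits, then exponentiate.
  L = e^(3)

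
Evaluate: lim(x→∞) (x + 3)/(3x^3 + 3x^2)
This is an ∞/∞ indeterminate form.

Apply L'Hôpital's rule: differentiate numerator and denominator separately.
  f(x) = x + 3   ⇒   f'(x) = 1
  g(x) = 3·x^3 + 3·x^2   ⇒   g'(x) = 9·x^2 + 6·x
  lim(x→∞) f'(x)/g'(x) = lim(x→∞) (1)/(9·x^2 + 6·x)
  = 0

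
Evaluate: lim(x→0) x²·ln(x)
This is a 0·∞ indeterminate form.

Rewrite 0·∞ as a quotient (0/0 or ∞/∞ form), then apply L'Hôpital's rule:
  lim(x→0) x²·ln(x) = 0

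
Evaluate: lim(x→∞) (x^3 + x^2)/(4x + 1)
This is an ∞/∞ indeterminate form.

Apply L'Hôpital's rule: differentiate numerator and denominator separately.
  f(x) = x^3 + x^2   ⇒   f'(x) = 3·x^2 + 2·x
  g(x) = 4·x + 1   ⇒   g'(x) = 4
  lim(x→∞) f'(x)/g'(x) = lim(x→∞) (3·x^2 + 2·x)/(4)
  = ∞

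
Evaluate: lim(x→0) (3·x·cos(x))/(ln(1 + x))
This is a 0/0 indeterminate form.

Apply L'Hôpital's rule: differentiate numerator and denominator separately.
  f(x) = 3·x·cos(x)   ⇒   f'(x) = -3·x·sin(x) + 3·cos(x)
  g(x) = ln(x + 1)   ⇒   g'(x) = 1/(x + 1)
  lim(x→0) f'(x)/g'(x) = lim(x→0) (-3·x·sin(x) + 3·cos(x))/(1/(x + 1))
  = 3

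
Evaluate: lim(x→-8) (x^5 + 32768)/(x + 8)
This is a standard limit.

Factor or rationalize the expression:
  lim(x→-8) (x^5 + 32768)/(x + 8) = 20480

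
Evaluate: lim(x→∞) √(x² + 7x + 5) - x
This is an ∞-∞ indeterminate form.

Combine fractions or rationalize to convert ∞-∞ to 0/0 form:
  lim(x→∞) √(x² + 7x + 5) - x = 7/2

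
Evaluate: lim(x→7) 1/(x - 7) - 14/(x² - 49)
This is an ∞-∞ indeterminate form.

Combine fractions or rationalize to convert ∞-∞ to 0/0 form:
  lim(x→7) 1/(x - 7) - 14/(x² - 49) = 1/14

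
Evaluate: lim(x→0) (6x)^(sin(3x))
This is an exponential indeterminate form.

For exponential indeterminate forms, take the natural log:
  Let L = lim(x→0) (6x)^(sin(3x))
  Then ln(L) = lim(x→0) [exponent × ln(base)]
  Evaluate using L'Hôpital or standard limits, then exponentiate.
  L = 1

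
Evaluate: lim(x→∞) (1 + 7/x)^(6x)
This is an exponential indeterminate form.

For exponential indeterminate forms, take the natural log:
  Let L = lim(x→∞) (1 + 7/x)^(6x)
  Then ln(L) = lim(x→∞) [exponent × ln(base)]
  Evaluate using L'Hôpital or standard limits, then exponentiate.
  L = e^(42)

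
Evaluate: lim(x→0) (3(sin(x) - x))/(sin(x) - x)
This is a 0/0 indeterminate form.

Apply L'Hôpital's rule: differentiate numerator and denominator separately.
  f(x) = -3·x + 3·sin(x)   ⇒   f'(x) = 3·cos(x) - 3
  g(x) = -x + sin(x)   ⇒   g'(x) = cos(x) - 1
  lim(x→0) f'(x)/g'(x) = lim(x→0) (3·cos(x) - 3)/(cos(x) - 1)
  = 3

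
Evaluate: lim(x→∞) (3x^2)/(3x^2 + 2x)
This is an ∞/∞ indeterminate form.

Apply L'Hôpital's rule: differentiate numerator and denominator separately.
  f(x) = 3·x^2   ⇒   f'(x) = 6·x
  g(x) = 3·x^2 + 2·x   ⇒   g'(x) = 6·x + 2
  lim(x→∞) f'(x)/g'(x) = lim(x→∞) (6·x)/(6·x + 2)
  = 1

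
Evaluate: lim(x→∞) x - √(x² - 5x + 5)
This is an ∞-∞ indeterminate form.

Combine fractions or rationalize to convert ∞-∞ to 0/0 form:
  lim(x→∞) x - √(x² - 5x + 5) = 5/2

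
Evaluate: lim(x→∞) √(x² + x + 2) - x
This is an ∞-∞ indeterminate form.

Combine fractions or rationalize to convert ∞-∞ to 0/0 form:
  lim(x→∞) √(x² + x + 2) - x = 1/2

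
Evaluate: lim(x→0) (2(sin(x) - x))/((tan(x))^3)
This is a 0/0 indeterminate form.

Apply L'Hôpital's rule: differentiate numerator and denominator separately.
  f(x) = -2·x + 2·sin(x)   ⇒   f'(x) = 2·cos(x) - 2
  g(x) = tan(x)^3   ⇒   g'(x) = (3·tan(x)^2 + 3)·tan(x)^2
  lim(x→0) f'(x)/g'(x) = lim(x→0) (2·cos(x) - 2)/((3·tan(x)^2 + 3)·tan(x)^2)
  = -1/3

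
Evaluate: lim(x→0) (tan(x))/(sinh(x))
This is a 0/0 indeterminate form.

Apply L'Hôpital's rule: differentiate numerator and denominator separately.
  f(x) = tan(x)   ⇒   f'(x) = tan(x)^2 + 1
  g(x) = sinh(x)   ⇒   g'(x) = cosh(x)
  lim(x→0) f'(x)/g'(x) = lim(x→0) (tan(x)^2 + 1)/(cosh(x))
  = 1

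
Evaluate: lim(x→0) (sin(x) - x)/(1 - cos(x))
This is a 0/0 indeterminate form.

Apply L'Hôpital's rule: differentiate numerator and denominator separately.
  f(x) = -x + sin(x)   ⇒   f'(x) = cos(x) - 1
  g(x) = 1 - cos(x)   ⇒   g'(x) = sin(x)
  lim(x→0) f'(x)/g'(x) = lim(x→0) (cos(x) - 1)/(sin(x))
  = 0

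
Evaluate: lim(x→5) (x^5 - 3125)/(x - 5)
This is a standard limit.

Factor or rationalize the expression:
  lim(x→5) (x^5 - 3125)/(x - 5) = 3125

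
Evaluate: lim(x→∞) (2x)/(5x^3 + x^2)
This is an ∞/∞ indeterminate form.

Apply L'Hôpital's rule: differentiate numerator and denominator separately.
  f(x) = 2·x   ⇒   f'(x) = 2
  g(x) = 5·x^3 + x^2   ⇒   g'(x) = 15·x^2 + 2·x
  lim(x→∞) f'(x)/g'(x) = lim(x→∞) (2)/(15·x^2 + 2·x)
  = 0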